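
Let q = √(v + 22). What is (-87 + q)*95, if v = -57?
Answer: -8265 + 95*I*√35 ≈ -8265.0 + 562.03*I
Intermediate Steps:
q = I*√35 (q = √(-57 + 22) = √(-35) = I*√35 ≈ 5.9161*I)
(-87 + q)*95 = (-87 + I*√35)*95 = -8265 + 95*I*√35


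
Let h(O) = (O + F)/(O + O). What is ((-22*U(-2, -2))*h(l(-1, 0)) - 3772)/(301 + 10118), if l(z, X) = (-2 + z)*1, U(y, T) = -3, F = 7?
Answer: -1272/3473 ≈ -0.36625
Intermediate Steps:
l(z, X) = -2 + z
h(O) = (7 + O)/(2*O) (h(O) = (O + 7)/(O + O) = (7 + O)/((2*O)) = (7 + O)*(1/(2*O)) = (7 + O)/(2*O))
((-22*U(-2, -2))*h(l(-1, 0)) - 3772)/(301 + 10118) = ((-22*(-3))*((7 + (-2 - 1))/(2*(-2 - 1))) - 3772)/(301 + 10118) = (66*((½)*(7 - 3)/(-3)) - 3772)/10419 = (66*((½)*(-⅓)*4) - 3772)*(1/10419) = (66*(-⅔) - 3772)*(1/10419) = (-44 - 3772)*(1/10419) = -3816*1/10419 = -1272/3473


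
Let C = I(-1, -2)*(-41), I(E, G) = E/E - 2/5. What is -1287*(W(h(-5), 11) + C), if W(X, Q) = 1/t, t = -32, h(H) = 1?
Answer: 5072067/160 ≈ 31700.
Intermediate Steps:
I(E, G) = ⅗ (I(E, G) = 1 - 2*⅕ = 1 - ⅖ = ⅗)
W(X, Q) = -1/32 (W(X, Q) = 1/(-32) = -1/32)
C = -123/5 (C = (⅗)*(-41) = -123/5 ≈ -24.600)
-1287*(W(h(-5), 11) + C) = -1287*(-1/32 - 123/5) = -1287*(-3941/160) = 5072067/160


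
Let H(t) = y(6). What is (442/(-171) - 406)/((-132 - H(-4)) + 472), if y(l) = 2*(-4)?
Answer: -17467/14877 ≈ -1.1741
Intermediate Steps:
y(l) = -8
H(t) = -8
(442/(-171) - 406)/((-132 - H(-4)) + 472) = (442/(-171) - 406)/((-132 - 1*(-8)) + 472) = (442*(-1/171) - 406)/((-132 + 8) + 472) = (-442/171 - 406)/(-124 + 472) = -69868/171/348 = -69868/171*1/348 = -17467/14877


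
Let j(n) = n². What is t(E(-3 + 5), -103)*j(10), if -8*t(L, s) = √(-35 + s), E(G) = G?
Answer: -25*I*√138/2 ≈ -146.84*I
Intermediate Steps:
t(L, s) = -√(-35 + s)/8
t(E(-3 + 5), -103)*j(10) = -√(-35 - 103)/8*10² = -I*√138/8*100 = -25*I*√138/2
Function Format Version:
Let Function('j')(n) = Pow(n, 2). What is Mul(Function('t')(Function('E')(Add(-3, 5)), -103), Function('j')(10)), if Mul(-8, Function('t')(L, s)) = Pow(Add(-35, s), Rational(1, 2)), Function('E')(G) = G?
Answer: Mul(Rational(-25, 2), I, Pow(138, Rational(1, 2))) ≈ Mul(-146.84, I)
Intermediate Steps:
Function('t')(L, s) = Mul(Rational(-1, 8), Pow(Add(-35, s), Rational(1, 2)))
Mul(Function('t')(Function('E')(Add(-3, 5)), -103), Function('j')(10)) = Mul(Mul(Rational(-1, 8), Pow(Add(-35, -103), Rational(1, 2))), Pow(10, 2)) = Mul(Mul(Rational(-1, 8), Pow(-138, Rational(1, 2))), 100) = Mul(Mul(Rational(-1, 8), Mul(I, Pow(138, Rational(1, 2)))), 100) = Mul(Mul(Rational(-1, 8), I, Pow(138, Rational(1, 2))), 100) = Mul(Rational(-25, 2), I, Pow(138, Rational(1, 2)))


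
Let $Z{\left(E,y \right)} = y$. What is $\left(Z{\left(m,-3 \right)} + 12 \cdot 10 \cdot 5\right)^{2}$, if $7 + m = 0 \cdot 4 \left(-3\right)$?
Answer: $356409$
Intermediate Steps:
$m = -7$ ($m = -7 + 0 \cdot 4 \left(-3\right) = -7 + 0 \left(-3\right) = -7 + 0 = -7$)
$\left(Z{\left(m,-3 \right)} + 12 \cdot 10 \cdot 5\right)^{2} = \left(-3 + 12 \cdot 10 \cdot 5\right)^{2} = \left(-3 + 120 \cdot 5\right)^{2} = \left(-3 + 600\right)^{2} = 597^{2} = 356409$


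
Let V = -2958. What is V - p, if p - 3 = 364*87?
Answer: -34629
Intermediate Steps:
p = 31671 (p = 3 + 364*87 = 3 + 31668 = 31671)
V - p = -2958 - 1*31671 = -2958 - 31671 = -34629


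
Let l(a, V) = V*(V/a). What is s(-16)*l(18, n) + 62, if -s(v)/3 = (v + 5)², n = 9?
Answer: -3143/2 ≈ -1571.5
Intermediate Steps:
s(v) = -3*(5 + v)² (s(v) = -3*(v + 5)² = -3*(5 + v)²)
l(a, V) = V²/a
s(-16)*l(18, n) + 62 = (-3*(5 - 16)²)*(9²/18) + 62 = (-3*(-11)²)*(81*(1/18)) + 62 = -3*121*(9/2) + 62 = -363*9/2 + 62 = -3267/2 + 62 = -3143/2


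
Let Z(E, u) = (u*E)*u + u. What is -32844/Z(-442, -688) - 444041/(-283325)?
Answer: 23227750569619/14819224594300 ≈ 1.5674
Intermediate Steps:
Z(E, u) = u + E*u² (Z(E, u) = (E*u)*u + u = E*u² + u = u + E*u²)
-32844/Z(-442, -688) - 444041/(-283325) = -32844*(-1/(688*(1 - 442*(-688)))) - 444041/(-283325) = -32844*(-1/(688*(1 + 304096))) - 444041*(-1/283325) = -32844/((-688*304097)) + 444041/283325 = -32844/(-209218736) + 444041/283325 = -32844*(-1/209218736) + 444041/283325 = 8211/52304684 + 444041/283325 = 23227750569619/14819224594300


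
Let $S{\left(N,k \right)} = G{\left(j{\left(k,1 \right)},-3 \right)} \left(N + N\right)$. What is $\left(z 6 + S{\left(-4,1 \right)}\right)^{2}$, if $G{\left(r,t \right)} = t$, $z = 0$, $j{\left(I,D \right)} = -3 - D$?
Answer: $576$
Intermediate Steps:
$S{\left(N,k \right)} = - 6 N$ ($S{\left(N,k \right)} = - 3 \left(N + N\right) = - 3 \cdot 2 N = - 6 N$)
$\left(z 6 + S{\left(-4,1 \right)}\right)^{2} = \left(0 \cdot 6 - -24\right)^{2} = \left(0 + 24\right)^{2} = 24^{2} = 576$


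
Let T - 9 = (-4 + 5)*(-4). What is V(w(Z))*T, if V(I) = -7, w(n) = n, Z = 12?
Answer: -35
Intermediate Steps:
T = 5 (T = 9 + (-4 + 5)*(-4) = 9 + 1*(-4) = 9 - 4 = 5)
V(w(Z))*T = -7*5 = -35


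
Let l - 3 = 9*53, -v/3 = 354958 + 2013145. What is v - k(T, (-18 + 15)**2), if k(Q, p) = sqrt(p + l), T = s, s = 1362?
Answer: -7104309 - sqrt(489) ≈ -7.1043e+6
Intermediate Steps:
T = 1362
v = -7104309 (v = -3*(354958 + 2013145) = -3*2368103 = -7104309)
l = 480 (l = 3 + 9*53 = 3 + 477 = 480)
k(Q, p) = sqrt(480 + p) (k(Q, p) = sqrt(p + 480) = sqrt(480 + p))
v - k(T, (-18 + 15)**2) = -7104309 - sqrt(480 + (-18 + 15)**2) = -7104309 - sqrt(480 + (-3)**2) = -7104309 - sqrt(480 + 9) = -7104309 - sqrt(489)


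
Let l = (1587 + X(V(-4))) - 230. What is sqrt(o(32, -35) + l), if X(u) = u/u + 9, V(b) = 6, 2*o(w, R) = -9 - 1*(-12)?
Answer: sqrt(5474)/2 ≈ 36.993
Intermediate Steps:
o(w, R) = 3/2 (o(w, R) = (-9 - 1*(-12))/2 = (-9 + 12)/2 = (1/2)*3 = 3/2)
X(u) = 10 (X(u) = 1 + 9 = 10)
l = 1367 (l = (1587 + 10) - 230 = 1597 - 230 = 1367)
sqrt(o(32, -35) + l) = sqrt(3/2 + 1367) = sqrt(2737/2) = sqrt(5474)/2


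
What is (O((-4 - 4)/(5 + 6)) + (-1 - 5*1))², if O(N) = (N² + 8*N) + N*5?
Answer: 3261636/14641 ≈ 222.77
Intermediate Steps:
O(N) = N² + 13*N (O(N) = (N² + 8*N) + 5*N = N² + 13*N)
(O((-4 - 4)/(5 + 6)) + (-1 - 5*1))² = (((-4 - 4)/(5 + 6))*(13 + (-4 - 4)/(5 + 6)) + (-1 - 5*1))² = ((-8/11)*(13 - 8/11) + (-1 - 5))² = ((-8*1/11)*(13 - 8*1/11) - 6)² = (-8*(13 - 8/11)/11 - 6)² = (-8/11*135/11 - 6)² = (-1080/121 - 6)² = (-1806/121)² = 3261636/14641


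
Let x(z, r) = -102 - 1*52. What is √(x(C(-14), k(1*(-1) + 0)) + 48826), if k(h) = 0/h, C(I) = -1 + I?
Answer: 156*√2 ≈ 220.62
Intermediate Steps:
k(h) = 0
x(z, r) = -154 (x(z, r) = -102 - 52 = -154)
√(x(C(-14), k(1*(-1) + 0)) + 48826) = √(-154 + 48826) = √48672 = 156*√2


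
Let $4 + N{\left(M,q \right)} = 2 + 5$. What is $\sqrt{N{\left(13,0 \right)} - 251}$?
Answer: $2 i \sqrt{62} \approx 15.748 i$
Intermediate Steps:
$N{\left(M,q \right)} = 3$ ($N{\left(M,q \right)} = -4 + \left(2 + 5\right) = -4 + 7 = 3$)
$\sqrt{N{\left(13,0 \right)} - 251} = \sqrt{3 - 251} = \sqrt{-248} = 2 i \sqrt{62}$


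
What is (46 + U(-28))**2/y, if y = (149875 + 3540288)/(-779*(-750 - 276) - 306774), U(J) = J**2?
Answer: 339269472000/3690163 ≈ 91939.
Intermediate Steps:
y = 3690163/492480 (y = 3690163/(-779*(-1026) - 306774) = 3690163/(799254 - 306774) = 3690163/492480 ≈ 7.4930)
(46 + U(-28))**2/y = (46 + (-28)**2)**2/(3690163/492480) = (46 + 784)**2*(492480/3690163) = 830**2*(492480/3690163) = 688900*(492480/3690163) = 339269472000/3690163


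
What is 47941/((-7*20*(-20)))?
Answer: 47941/2800 ≈ 17.122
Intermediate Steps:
47941/((-7*20*(-20))) = 47941/((-140*(-20))) = 47941/2800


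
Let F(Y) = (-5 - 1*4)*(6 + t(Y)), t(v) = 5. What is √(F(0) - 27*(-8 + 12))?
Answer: 3*I*√23 ≈ 14.387*I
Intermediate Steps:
F(Y) = -99 (F(Y) = (-5 - 1*4)*(6 + 5) = (-5 - 4)*11 = -9*11 = -99)
√(F(0) - 27*(-8 + 12)) = √(-99 - 27*(-8 + 12)) = √(-99 - 27*4) = √(-99 - 108) = √(-207) = 3*I*√23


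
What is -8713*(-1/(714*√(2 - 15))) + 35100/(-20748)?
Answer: -225/133 - 8713*I*√13/9282 ≈ -1.6917 - 3.3845*I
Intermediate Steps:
-8713*(-1/(714*√(2 - 15))) + 35100/(-20748) = -8713*I*√13/9282 + 35100*(-1/20748) = -8713*I*√13/9282 - 225/133 = -225/133 - 8713*I*√13/9282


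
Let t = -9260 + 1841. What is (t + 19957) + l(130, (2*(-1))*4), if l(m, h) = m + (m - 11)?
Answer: 12787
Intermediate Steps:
t = -7419
l(m, h) = -11 + 2*m (l(m, h) = m + (-11 + m) = -11 + 2*m)
(t + 19957) + l(130, (2*(-1))*4) = (-7419 + 19957) + (-11 + 2*130) = 12538 + (-11 + 260) = 12538 + 249 = 12787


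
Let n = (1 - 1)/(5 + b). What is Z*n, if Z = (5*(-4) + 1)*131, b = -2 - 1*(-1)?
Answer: 0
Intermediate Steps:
b = -1 (b = -2 + 1 = -1)
n = 0 (n = (1 - 1)/(5 - 1) = 0/4 = 0*(¼) = 0)
Z = -2489 (Z = (-20 + 1)*131 = -19*131 = -2489)
Z*n = -2489*0 = 0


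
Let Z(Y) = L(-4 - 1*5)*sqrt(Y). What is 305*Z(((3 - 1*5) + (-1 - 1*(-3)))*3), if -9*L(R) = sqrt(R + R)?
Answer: 0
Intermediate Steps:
L(R) = -sqrt(2)*sqrt(R)/9 (L(R) = -sqrt(R + R)/9 = -sqrt(2)*sqrt(R)/9)
Z(Y) = -I*sqrt(2)*sqrt(Y)/3 (Z(Y) = (-sqrt(2)*sqrt(-4 - 1*5)/9)*sqrt(Y) = (-sqrt(2)*sqrt(-4 - 5)/9)*sqrt(Y) = (-sqrt(2)*sqrt(-9)/9)*sqrt(Y) = (-sqrt(2)*3*I/9)*sqrt(Y) = (-I*sqrt(2)/3)*sqrt(Y) = -I*sqrt(2)*sqrt(Y)/3)
305*Z(((3 - 1*5) + (-1 - 1*(-3)))*3) = 305*(-I*sqrt(2)*sqrt(((3 - 1*5) + (-1 - 1*(-3)))*3)/3) = 305*(-I*sqrt(2)*sqrt(((3 - 5) + (-1 + 3))*3)/3) = 305*(-I*sqrt(2)*sqrt((-2 + 2)*3)/3) = 305*(-I*sqrt(2)*sqrt(0*3)/3) = 305*(-I*sqrt(2)*sqrt(0)/3) = 305*(-1/3*I*sqrt(2)*0) = 305*0 = 0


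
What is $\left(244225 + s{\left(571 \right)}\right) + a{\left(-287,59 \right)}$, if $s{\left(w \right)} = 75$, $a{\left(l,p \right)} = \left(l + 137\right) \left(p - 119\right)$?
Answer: $253300$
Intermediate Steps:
$a{\left(l,p \right)} = \left(-119 + p\right) \left(137 + l\right)$ ($a{\left(l,p \right)} = \left(137 + l\right) \left(-119 + p\right) = \left(-119 + p\right) \left(137 + l\right)$)
$\left(244225 + s{\left(571 \right)}\right) + a{\left(-287,59 \right)} = \left(244225 + 75\right) - -9000 = 244300 + \left(-16303 + 34153 + 8083 - 16933\right) = 244300 + 9000 = 253300$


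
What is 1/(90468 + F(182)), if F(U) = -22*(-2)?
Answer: 1/90512 ≈ 1.1048e-5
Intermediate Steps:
F(U) = 44
1/(90468 + F(182)) = 1/(90468 + 44) = 1/90512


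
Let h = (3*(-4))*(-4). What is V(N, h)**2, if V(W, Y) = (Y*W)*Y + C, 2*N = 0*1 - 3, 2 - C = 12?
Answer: 12013156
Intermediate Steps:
C = -10 (C = 2 - 1*12 = 2 - 12 = -10)
h = 48 (h = -12*(-4) = 48)
N = -3/2 (N = (0*1 - 3)/2 = (0 - 3)/2 = (1/2)*(-3) = -3/2 ≈ -1.5000)
V(W, Y) = -10 + W*Y**2 (V(W, Y) = (Y*W)*Y - 10 = (W*Y)*Y - 10 = W*Y**2 - 10 = -10 + W*Y**2)
V(N, h)**2 = (-10 - 3/2*48**2)**2 = (-10 - 3/2*2304)**2 = (-10 - 3456)**2 = (-3466)**2 = 12013156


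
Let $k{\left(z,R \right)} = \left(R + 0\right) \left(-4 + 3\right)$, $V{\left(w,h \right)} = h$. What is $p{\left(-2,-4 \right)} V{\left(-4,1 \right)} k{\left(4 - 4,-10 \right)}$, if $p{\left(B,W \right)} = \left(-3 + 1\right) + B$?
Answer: $-40$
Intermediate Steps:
$k{\left(z,R \right)} = - R$ ($k{\left(z,R \right)} = R \left(-1\right) = - R$)
$p{\left(B,W \right)} = -2 + B$
$p{\left(-2,-4 \right)} V{\left(-4,1 \right)} k{\left(4 - 4,-10 \right)} = \left(-2 - 2\right) 1 \left(\left(-1\right) \left(-10\right)\right) = \left(-4\right) 1 \cdot 10 = \left(-4\right) 10 = -40$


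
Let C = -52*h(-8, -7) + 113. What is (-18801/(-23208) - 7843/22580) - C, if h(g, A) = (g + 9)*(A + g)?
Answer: -38976851107/43669720 ≈ -892.54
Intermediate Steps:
h(g, A) = (9 + g)*(A + g)
C = 893 (C = -52*((-8)² + 9*(-7) + 9*(-8) - 7*(-8)) + 113 = -52*(64 - 63 - 72 + 56) + 113 = -52*(-15) + 113 = 780 + 113 = 893)
(-18801/(-23208) - 7843/22580) - C = (-18801/(-23208) - 7843/22580) - 1*893 = (-18801*(-1/23208) - 7843*1/22580) - 893 = (6267/7736 - 7843/22580) - 893 = 20208853/43669720 - 893 = -38976851107/43669720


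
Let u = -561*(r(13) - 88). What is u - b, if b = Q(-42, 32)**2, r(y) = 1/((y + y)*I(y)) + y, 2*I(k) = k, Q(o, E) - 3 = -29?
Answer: 6995870/169 ≈ 41396.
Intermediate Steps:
Q(o, E) = -26 (Q(o, E) = 3 - 29 = -26)
I(k) = k/2
r(y) = y + y**(-2) (r(y) = 1/((y + y)*((y/2))) + y = (2/y)/((2*y)) + y = (1/(2*y))*(2/y) + y = y**(-2) + y = y + y**(-2))
u = 7110114/169 (u = -561*((13 + 13**(-2)) - 88) = -561*((13 + 1/169) - 88) = -561*(2198/169 - 88) = -561*(-12674/169) = 7110114/169 ≈ 42072.)
b = 676 (b = (-26)**2 = 676)
u - b = 7110114/169 - 1*676 = 7110114/169 - 676 = 6995870/169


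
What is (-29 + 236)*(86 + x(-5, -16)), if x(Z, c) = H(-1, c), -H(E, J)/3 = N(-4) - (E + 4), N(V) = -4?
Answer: 22149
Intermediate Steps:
H(E, J) = 24 + 3*E (H(E, J) = -3*(-4 - (E + 4)) = -3*(-4 - (4 + E)) = -3*(-4 + (-4 - E)) = -3*(-8 - E) = 24 + 3*E)
x(Z, c) = 21 (x(Z, c) = 24 + 3*(-1) = 24 - 3 = 21)
(-29 + 236)*(86 + x(-5, -16)) = (-29 + 236)*(86 + 21) = 207*107 = 22149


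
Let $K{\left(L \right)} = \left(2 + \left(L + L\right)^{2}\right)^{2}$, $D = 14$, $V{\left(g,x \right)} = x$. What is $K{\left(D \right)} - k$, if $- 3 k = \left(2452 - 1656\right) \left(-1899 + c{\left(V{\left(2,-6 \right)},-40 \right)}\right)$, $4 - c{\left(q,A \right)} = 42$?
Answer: $\frac{311536}{3} \approx 1.0385 \cdot 10^{5}$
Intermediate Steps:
$c{\left(q,A \right)} = -38$ ($c{\left(q,A \right)} = 4 - 42 = -38$)
$k = \frac{1541852}{3}$ ($k = - \frac{\left(2452 - 1656\right) \left(-1899 - 38\right)}{3} = - \frac{796 \left(-1937\right)}{3} = \left(- \frac{1}{3}\right) \left(-1541852\right) = \frac{1541852}{3} \approx 5.1395 \cdot 10^{5}$)
$K{\left(L \right)} = \left(2 + 4 L^{2}\right)^{2}$ ($K{\left(L \right)} = \left(2 + \left(2 L\right)^{2}\right)^{2} = \left(2 + 4 L^{2}\right)^{2}$)
$K{\left(D \right)} - k = 4 \left(1 + 2 \cdot 14^{2}\right)^{2} - \frac{1541852}{3} = 4 \left(1 + 2 \cdot 196\right)^{2} - \frac{1541852}{3} = 4 \left(1 + 392\right)^{2} - \frac{1541852}{3} = 4 \cdot 393^{2} - \frac{1541852}{3} = 4 \cdot 154449 - \frac{1541852}{3} = 617796 - \frac{1541852}{3} = \frac{311536}{3}$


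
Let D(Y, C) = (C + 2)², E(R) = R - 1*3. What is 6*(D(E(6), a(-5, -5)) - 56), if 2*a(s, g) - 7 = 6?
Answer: 195/2 ≈ 97.500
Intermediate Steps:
E(R) = -3 + R (E(R) = R - 3 = -3 + R)
a(s, g) = 13/2 (a(s, g) = 7/2 + (½)*6 = 7/2 + 3 = 13/2)
D(Y, C) = (2 + C)²
6*(D(E(6), a(-5, -5)) - 56) = 6*((2 + 13/2)² - 56) = 6*((17/2)² - 56) = 6*(289/4 - 56) = 6*(65/4) = 195/2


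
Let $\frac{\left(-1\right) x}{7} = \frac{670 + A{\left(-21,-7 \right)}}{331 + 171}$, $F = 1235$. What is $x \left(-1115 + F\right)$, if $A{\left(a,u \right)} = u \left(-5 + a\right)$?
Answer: $- \frac{357840}{251} \approx -1425.7$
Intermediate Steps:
$x = - \frac{2982}{251}$ ($x = - 7 \frac{670 - 7 \left(-5 - 21\right)}{331 + 171} = - 7 \frac{670 - -182}{502} = - 7 \left(670 + 182\right) \frac{1}{502} = - 7 \cdot 852 \cdot \frac{1}{502} = \left(-7\right) \frac{426}{251} = - \frac{2982}{251} \approx -11.88$)
$x \left(-1115 + F\right) = - \frac{2982 \left(-1115 + 1235\right)}{251} = \left(- \frac{2982}{251}\right) 120 = - \frac{357840}{251}$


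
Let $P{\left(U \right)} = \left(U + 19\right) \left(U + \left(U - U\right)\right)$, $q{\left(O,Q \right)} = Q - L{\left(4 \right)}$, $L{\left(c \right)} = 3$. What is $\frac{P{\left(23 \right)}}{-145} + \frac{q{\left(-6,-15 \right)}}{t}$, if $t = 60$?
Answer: $- \frac{2019}{290} \approx -6.9621$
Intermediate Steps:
$q{\left(O,Q \right)} = -3 + Q$ ($q{\left(O,Q \right)} = Q - 3 = -3 + Q$)
$P{\left(U \right)} = U \left(19 + U\right)$ ($P{\left(U \right)} = \left(19 + U\right) \left(U + 0\right) = \left(19 + U\right) U = U \left(19 + U\right)$)
$\frac{P{\left(23 \right)}}{-145} + \frac{q{\left(-6,-15 \right)}}{t} = \frac{23 \left(19 + 23\right)}{-145} + \frac{-3 - 15}{60} = 23 \cdot 42 \left(- \frac{1}{145}\right) - \frac{3}{10} = 966 \left(- \frac{1}{145}\right) - \frac{3}{10} = - \frac{966}{145} - \frac{3}{10} = - \frac{2019}{290}$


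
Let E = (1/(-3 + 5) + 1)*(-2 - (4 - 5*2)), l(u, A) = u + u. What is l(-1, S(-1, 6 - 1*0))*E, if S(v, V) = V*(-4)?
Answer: -12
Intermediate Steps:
S(v, V) = -4*V
l(u, A) = 2*u
E = 6 (E = (1/2 + 1)*(-2 - (4 - 10)) = (1/2 + 1)*(-2 - 1*(-6)) = 3*(-2 + 6)/2 = (3/2)*4 = 6)
l(-1, S(-1, 6 - 1*0))*E = (2*(-1))*6 = -2*6 = -12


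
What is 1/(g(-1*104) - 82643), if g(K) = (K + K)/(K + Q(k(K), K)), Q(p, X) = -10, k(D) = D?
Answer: -57/4710547 ≈ -1.2100e-5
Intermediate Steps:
g(K) = 2*K/(-10 + K) (g(K) = (K + K)/(K - 10) = (2*K)/(-10 + K) = 2*K/(-10 + K))
1/(g(-1*104) - 82643) = 1/(2*(-1*104)/(-10 - 1*104) - 82643) = 1/(2*(-104)/(-10 - 104) - 82643) = 1/(2*(-104)/(-114) - 82643) = 1/(2*(-104)*(-1/114) - 82643) = 1/(104/57 - 82643) = 1/(-4710547/57) = -57/4710547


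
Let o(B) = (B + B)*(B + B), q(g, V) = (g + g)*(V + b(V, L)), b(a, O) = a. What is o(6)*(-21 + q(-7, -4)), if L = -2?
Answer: 13104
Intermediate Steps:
q(g, V) = 4*V*g (q(g, V) = (g + g)*(V + V) = (2*g)*(2*V) = 4*V*g)
o(B) = 4*B² (o(B) = (2*B)*(2*B) = 4*B²)
o(6)*(-21 + q(-7, -4)) = (4*6²)*(-21 + 4*(-4)*(-7)) = (4*36)*(-21 + 112) = 144*91 = 13104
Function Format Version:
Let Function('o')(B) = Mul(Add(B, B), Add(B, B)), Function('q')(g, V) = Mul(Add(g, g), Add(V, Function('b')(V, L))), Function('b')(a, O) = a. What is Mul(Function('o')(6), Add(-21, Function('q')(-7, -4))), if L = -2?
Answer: 13104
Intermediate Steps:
Function('q')(g, V) = Mul(4, V, g) (Function('q')(g, V) = Mul(Add(g, g), Add(V, V)) = Mul(Mul(2, g), Mul(2, V)) = Mul(4, V, g))
Function('o')(B) = Mul(4, Pow(B, 2)) (Function('o')(B) = Mul(Mul(2, B), Mul(2, B)) = Mul(4, Pow(B, 2)))
Mul(Function('o')(6), Add(-21, Function('q')(-7, -4))) = Mul(Mul(4, Pow(6, 2)), Add(-21, Mul(4, -4, -7))) = Mul(Mul(4, 36), Add(-21, 112)) = Mul(144, 91) = 13104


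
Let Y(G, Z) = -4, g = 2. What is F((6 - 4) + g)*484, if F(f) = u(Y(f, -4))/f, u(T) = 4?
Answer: 484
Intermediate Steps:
F(f) = 4/f
F((6 - 4) + g)*484 = (4/((6 - 4) + 2))*484 = (4/(2 + 2))*484 = (4/4)*484 = (4*(1/4))*484 = 1*484 = 484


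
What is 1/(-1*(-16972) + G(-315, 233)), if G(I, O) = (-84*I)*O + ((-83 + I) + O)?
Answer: 1/6181987 ≈ 1.6176e-7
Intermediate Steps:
G(I, O) = -83 + I + O - 84*I*O (G(I, O) = -84*I*O + (-83 + I + O) = -83 + I + O - 84*I*O)
1/(-1*(-16972) + G(-315, 233)) = 1/(-1*(-16972) + (-83 - 315 + 233 - 84*(-315)*233)) = 1/(16972 + (-83 - 315 + 233 + 6165180)) = 1/(16972 + 6165015) = 1/6181987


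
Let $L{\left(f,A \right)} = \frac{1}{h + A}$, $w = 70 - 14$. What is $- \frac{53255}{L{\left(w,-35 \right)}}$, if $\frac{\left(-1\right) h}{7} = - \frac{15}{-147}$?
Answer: $\frac{13313750}{7} \approx 1.902 \cdot 10^{6}$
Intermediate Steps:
$h = - \frac{5}{7}$ ($h = - 7 \left(- \frac{15}{-147}\right) = - 7 \left(\left(-15\right) \left(- \frac{1}{147}\right)\right) = \left(-7\right) \frac{5}{49} = - \frac{5}{7} \approx -0.71429$)
$w = 56$
$L{\left(f,A \right)} = \frac{1}{- \frac{5}{7} + A}$
$- \frac{53255}{L{\left(w,-35 \right)}} = - \frac{53255}{7 \frac{1}{-5 + 7 \left(-35\right)}} = - \frac{53255}{7 \frac{1}{-5 - 245}} = - \frac{53255}{7 \frac{1}{-250}} = - \frac{53255}{7 \left(- \frac{1}{250}\right)} = - \frac{53255}{- \frac{7}{250}} = \left(-53255\right) \left(- \frac{250}{7}\right) = \frac{13313750}{7}$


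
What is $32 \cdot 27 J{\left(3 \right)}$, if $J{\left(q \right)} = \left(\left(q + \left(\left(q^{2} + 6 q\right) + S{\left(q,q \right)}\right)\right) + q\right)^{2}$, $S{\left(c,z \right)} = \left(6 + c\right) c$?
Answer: $3110400$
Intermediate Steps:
$S{\left(c,z \right)} = c \left(6 + c\right)$
$J{\left(q \right)} = \left(q^{2} + 8 q + q \left(6 + q\right)\right)^{2}$ ($J{\left(q \right)} = \left(\left(q + \left(\left(q^{2} + 6 q\right) + q \left(6 + q\right)\right)\right) + q\right)^{2} = \left(\left(q + \left(q^{2} + 6 q + q \left(6 + q\right)\right)\right) + q\right)^{2} = \left(\left(q^{2} + 7 q + q \left(6 + q\right)\right) + q\right)^{2} = \left(q^{2} + 8 q + q \left(6 + q\right)\right)^{2}$)
$32 \cdot 27 J{\left(3 \right)} = 32 \cdot 27 \cdot 4 \cdot 3^{2} \left(7 + 3\right)^{2} = 864 \cdot 4 \cdot 9 \cdot 10^{2} = 864 \cdot 4 \cdot 9 \cdot 100 = 864 \cdot 3600 = 3110400$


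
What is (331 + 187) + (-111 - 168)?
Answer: 239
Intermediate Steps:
(331 + 187) + (-111 - 168) = 518 - 279 = 239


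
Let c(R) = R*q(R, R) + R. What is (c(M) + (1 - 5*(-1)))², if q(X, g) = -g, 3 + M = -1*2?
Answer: 576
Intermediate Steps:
M = -5 (M = -3 - 1*2 = -3 - 2 = -5)
c(R) = R - R² (c(R) = R*(-R) + R = -R² + R = R - R²)
(c(M) + (1 - 5*(-1)))² = (-5*(1 - 1*(-5)) + (1 - 5*(-1)))² = (-5*(1 + 5) + (1 + 5))² = (-5*6 + 6)² = (-30 + 6)² = (-24)² = 576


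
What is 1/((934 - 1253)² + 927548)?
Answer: 1/1029309 ≈ 9.7153e-7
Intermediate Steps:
1/((934 - 1253)² + 927548) = 1/((-319)² + 927548) = 1/(101761 + 927548) = 1/1029309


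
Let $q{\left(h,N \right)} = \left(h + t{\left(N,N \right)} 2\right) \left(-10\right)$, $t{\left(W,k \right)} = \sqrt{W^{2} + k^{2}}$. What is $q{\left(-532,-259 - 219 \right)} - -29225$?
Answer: $34545 - 9560 \sqrt{2} \approx 21025.0$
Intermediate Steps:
$q{\left(h,N \right)} = - 10 h - 20 \sqrt{2} \sqrt{N^{2}}$ ($q{\left(h,N \right)} = \left(h + \sqrt{N^{2} + N^{2}} \cdot 2\right) \left(-10\right) = \left(h + \sqrt{2 N^{2}} \cdot 2\right) \left(-10\right) = \left(h + \sqrt{2} \sqrt{N^{2}} \cdot 2\right) \left(-10\right) = \left(h + 2 \sqrt{2} \sqrt{N^{2}}\right) \left(-10\right) = - 10 h - 20 \sqrt{2} \sqrt{N^{2}}$)
$q{\left(-532,-259 - 219 \right)} - -29225 = \left(\left(-10\right) \left(-532\right) - 20 \sqrt{2} \sqrt{\left(-259 - 219\right)^{2}}\right) - -29225 = \left(5320 - 20 \sqrt{2} \sqrt{\left(-478\right)^{2}}\right) + 29225 = \left(5320 - 20 \sqrt{2} \sqrt{228484}\right) + 29225 = \left(5320 - 20 \sqrt{2} \cdot 478\right) + 29225 = \left(5320 - 9560 \sqrt{2}\right) + 29225 = 34545 - 9560 \sqrt{2}$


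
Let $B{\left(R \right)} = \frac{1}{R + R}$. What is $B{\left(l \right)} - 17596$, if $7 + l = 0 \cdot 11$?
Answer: $- \frac{246345}{14} \approx -17596.0$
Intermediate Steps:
$l = -7$ ($l = -7 + 0 \cdot 11 = -7 + 0 = -7$)
$B{\left(R \right)} = \frac{1}{2 R}$
$B{\left(l \right)} - 17596 = \frac{1}{2 \left(-7\right)} - 17596 = \frac{1}{2} \left(- \frac{1}{7}\right) - 17596 = - \frac{1}{14} - 17596 = - \frac{246345}{14}$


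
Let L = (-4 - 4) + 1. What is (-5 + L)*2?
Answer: -24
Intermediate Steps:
L = -7 (L = -8 + 1 = -7)
(-5 + L)*2 = (-5 - 7)*2 = -12*2 = -24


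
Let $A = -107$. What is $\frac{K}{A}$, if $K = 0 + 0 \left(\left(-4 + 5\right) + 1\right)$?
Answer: $0$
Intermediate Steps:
$K = 0$ ($K = 0 + 0 \left(1 + 1\right) = 0 + 0 \cdot 2 = 0 + 0 = 0$)
$\frac{K}{A} = \frac{0}{-107} = 0 \left(- \frac{1}{107}\right) = 0$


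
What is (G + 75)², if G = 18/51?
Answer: 1640961/289 ≈ 5678.1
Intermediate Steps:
G = 6/17 (G = 18*(1/51) = 6/17 ≈ 0.35294)
(G + 75)² = (6/17 + 75)² = (1281/17)² = 1640961/289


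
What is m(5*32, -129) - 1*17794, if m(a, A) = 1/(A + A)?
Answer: -4590853/258 ≈ -17794.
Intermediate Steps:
m(a, A) = 1/(2*A)
m(5*32, -129) - 1*17794 = (1/2)/(-129) - 1*17794 = (1/2)*(-1/129) - 17794 = -1/258 - 17794 = -4590853/258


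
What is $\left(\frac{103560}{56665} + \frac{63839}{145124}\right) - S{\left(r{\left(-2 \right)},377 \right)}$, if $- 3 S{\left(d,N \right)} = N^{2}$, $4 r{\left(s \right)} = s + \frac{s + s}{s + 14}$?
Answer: $\frac{4770803559157}{100695324} \approx 47379.0$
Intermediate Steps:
$r{\left(s \right)} = \frac{s}{4} + \frac{s}{2 \left(14 + s\right)}$ ($r{\left(s \right)} = \frac{s + \frac{s + s}{s + 14}}{4} = \frac{s + \frac{2 s}{14 + s}}{4} = \frac{s}{4} + \frac{s}{2 \left(14 + s\right)}$)
$S{\left(d,N \right)} = - \frac{N^{2}}{3}$
$\left(\frac{103560}{56665} + \frac{63839}{145124}\right) - S{\left(r{\left(-2 \right)},377 \right)} = \left(\frac{103560}{56665} + \frac{63839}{145124}\right) - - \frac{377^{2}}{3} = \left(103560 \cdot \frac{1}{56665} + 63839 \cdot \frac{1}{145124}\right) - \left(- \frac{1}{3}\right) 142129 = \left(\frac{20712}{11333} + \frac{63839}{145124}\right) - - \frac{142129}{3} = \frac{76108075}{33565108} + \frac{142129}{3} = \frac{4770803559157}{100695324}$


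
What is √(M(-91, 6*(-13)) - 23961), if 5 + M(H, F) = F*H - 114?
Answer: I*√16982 ≈ 130.31*I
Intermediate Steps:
M(H, F) = -119 + F*H (M(H, F) = -5 + (F*H - 114) = -5 + (-114 + F*H) = -119 + F*H)
√(M(-91, 6*(-13)) - 23961) = √((-119 + (6*(-13))*(-91)) - 23961) = √((-119 - 78*(-91)) - 23961) = √((-119 + 7098) - 23961) = √(6979 - 23961) = √(-16982) = I*√16982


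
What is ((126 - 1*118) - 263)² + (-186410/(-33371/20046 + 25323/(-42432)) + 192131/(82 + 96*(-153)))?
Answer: 10621824795577381/72042152402 ≈ 1.4744e+5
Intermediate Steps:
((126 - 1*118) - 263)² + (-186410/(-33371/20046 + 25323/(-42432)) + 192131/(82 + 96*(-153))) = ((126 - 118) - 263)² + (-186410/(-33371*1/20046 + 25323*(-1/42432)) + 192131/(82 - 14688)) = (8 - 263)² + (-186410/(-2567/1542 - 8441/14144) + 192131/(-14606)) = (-255)² + (-186410/(-24661835/10905024) + 192131*(-1/14606)) = 65025 + (-186410*(-10905024/24661835) - 192131/14606) = 65025 + (406561104768/4932367 - 192131/14606) = 65025 + 5937283835637331/72042152402 = 10621824795577381/72042152402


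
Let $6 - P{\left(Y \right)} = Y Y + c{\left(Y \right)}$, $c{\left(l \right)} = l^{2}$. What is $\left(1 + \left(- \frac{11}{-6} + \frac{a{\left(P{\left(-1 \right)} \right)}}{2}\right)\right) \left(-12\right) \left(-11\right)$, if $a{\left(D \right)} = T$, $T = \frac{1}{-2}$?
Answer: $341$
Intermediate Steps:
$T = - \frac{1}{2} \approx -0.5$
$P{\left(Y \right)} = 6 - 2 Y^{2}$ ($P{\left(Y \right)} = 6 - \left(Y Y + Y^{2}\right) = 6 - \left(Y^{2} + Y^{2}\right) = 6 - 2 Y^{2}$)
$a{\left(D \right)} = - \frac{1}{2}$
$\left(1 + \left(- \frac{11}{-6} + \frac{a{\left(P{\left(-1 \right)} \right)}}{2}\right)\right) \left(-12\right) \left(-11\right) = \left(1 - \left(- \frac{11}{6} + \frac{1}{4}\right)\right) \left(-12\right) \left(-11\right) = \left(1 - - \frac{19}{12}\right) \left(-12\right) \left(-11\right) = \left(1 + \left(\frac{11}{6} - \frac{1}{4}\right)\right) \left(-12\right) \left(-11\right) = \left(1 + \frac{19}{12}\right) \left(-12\right) \left(-11\right) = \frac{31}{12} \left(-12\right) \left(-11\right) = \left(-31\right) \left(-11\right) = 341$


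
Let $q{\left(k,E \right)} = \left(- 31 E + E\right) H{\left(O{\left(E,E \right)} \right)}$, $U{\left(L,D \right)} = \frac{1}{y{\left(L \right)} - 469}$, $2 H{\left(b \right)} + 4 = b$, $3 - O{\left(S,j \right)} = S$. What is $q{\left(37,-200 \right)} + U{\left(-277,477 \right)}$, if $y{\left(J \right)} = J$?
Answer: $\frac{445361999}{746} \approx 5.97 \cdot 10^{5}$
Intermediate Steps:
$O{\left(S,j \right)} = 3 - S$
$H{\left(b \right)} = -2 + \frac{b}{2}$
$U{\left(L,D \right)} = \frac{1}{-469 + L}$ ($U{\left(L,D \right)} = \frac{1}{L - 469} = \frac{1}{-469 + L}$)
$q{\left(k,E \right)} = - 30 E \left(- \frac{1}{2} - \frac{E}{2}\right)$ ($q{\left(k,E \right)} = \left(- 31 E + E\right) \left(-2 + \frac{3 - E}{2}\right) = - 30 E \left(-2 - \left(- \frac{3}{2} + \frac{E}{2}\right)\right) = - 30 E \left(- \frac{1}{2} - \frac{E}{2}\right)$)
$q{\left(37,-200 \right)} + U{\left(-277,477 \right)} = 15 \left(-200\right) \left(1 - 200\right) + \frac{1}{-469 - 277} = 15 \left(-200\right) \left(-199\right) + \frac{1}{-746} = 597000 - \frac{1}{746} = \frac{445361999}{746}$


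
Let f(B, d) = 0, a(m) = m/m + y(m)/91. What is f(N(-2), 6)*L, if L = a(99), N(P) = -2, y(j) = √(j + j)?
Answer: 0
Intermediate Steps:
y(j) = √2*√j (y(j) = √(2*j) = √2*√j)
a(m) = 1 + √2*√m/91 (a(m) = m/m + (√2*√m)/91 = 1 + (√2*√m)*(1/91) = 1 + √2*√m/91)
L = 1 + 3*√22/91 (L = 1 + √2*√99/91 = 1 + √2*(3*√11)/91 = 1 + 3*√22/91 ≈ 1.1546)
f(N(-2), 6)*L = 0*(1 + 3*√22/91) = 0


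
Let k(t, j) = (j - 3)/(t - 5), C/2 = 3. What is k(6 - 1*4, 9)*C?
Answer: -12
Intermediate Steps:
C = 6 (C = 2*3 = 6)
k(t, j) = (-3 + j)/(-5 + t)
k(6 - 1*4, 9)*C = ((-3 + 9)/(-5 + (6 - 1*4)))*6 = (6/(-5 + (6 - 4)))*6 = (6/(-5 + 2))*6 = (6/(-3))*6 = -⅓*6*6 = -2*6 = -12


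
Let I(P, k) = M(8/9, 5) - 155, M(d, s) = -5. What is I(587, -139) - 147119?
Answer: -147279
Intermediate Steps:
I(P, k) = -160 (I(P, k) = -5 - 155 = -160)
I(587, -139) - 147119 = -160 - 147119 = -147279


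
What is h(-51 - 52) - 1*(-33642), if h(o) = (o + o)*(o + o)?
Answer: 76078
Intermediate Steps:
h(o) = 4*o**2 (h(o) = (2*o)*(2*o) = 4*o**2)
h(-51 - 52) - 1*(-33642) = 4*(-51 - 52)**2 - 1*(-33642) = 4*(-103)**2 + 33642 = 4*10609 + 33642 = 42436 + 33642 = 76078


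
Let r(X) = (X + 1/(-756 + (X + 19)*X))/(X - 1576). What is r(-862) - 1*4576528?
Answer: -8099394834155821/1769768580 ≈ -4.5765e+6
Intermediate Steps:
r(X) = (X + 1/(-756 + X*(19 + X)))/(-1576 + X) (r(X) = (X + 1/(-756 + (19 + X)*X))/(-1576 + X) = (X + 1/(-756 + X*(19 + X)))/(-1576 + X))
r(-862) - 1*4576528 = (1 + (-862)³ - 756*(-862) + 19*(-862)²)/(1191456 + (-862)³ - 30700*(-862) - 1557*(-862)²) - 1*4576528 = (1 - 640503928 + 651672 + 19*743044)/(1191456 - 640503928 + 26463400 - 1557*743044) - 4576528 = (1 - 640503928 + 651672 + 14117836)/(1191456 - 640503928 + 26463400 - 1156919508) - 4576528 = -625734419/(-1769768580) - 4576528 = -1/1769768580*(-625734419) - 4576528 = 625734419/1769768580 - 4576528 = -8099394834155821/1769768580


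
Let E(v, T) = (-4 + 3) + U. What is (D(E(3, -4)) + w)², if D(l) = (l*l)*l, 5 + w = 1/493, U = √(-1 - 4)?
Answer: 14834864/243049 - 17752*I*√5/493 ≈ 61.036 - 80.517*I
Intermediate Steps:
U = I*√5 (U = √(-5) = I*√5 ≈ 2.2361*I)
w = -2464/493 (w = -5 + 1/493 = -2464/493 ≈ -4.9980)
E(v, T) = -1 + I*√5 (E(v, T) = (-4 + 3) + I*√5 = -1 + I*√5)
D(l) = l³ (D(l) = l²*l = l³)
(D(E(3, -4)) + w)² = ((-1 + I*√5)³ - 2464/493)² = (-2464/493 + (-1 + I*√5)³)²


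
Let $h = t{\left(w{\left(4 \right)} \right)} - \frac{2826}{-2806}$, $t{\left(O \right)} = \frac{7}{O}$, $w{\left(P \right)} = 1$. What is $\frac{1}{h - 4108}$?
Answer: $- \frac{1403}{5752290} \approx -0.0002439$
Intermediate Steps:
$h = \frac{11234}{1403}$ ($h = \frac{7}{1} - \frac{2826}{-2806} = 7 \cdot 1 - - \frac{1413}{1403} = 7 + \frac{1413}{1403} = \frac{11234}{1403} \approx 8.0071$)
$\frac{1}{h - 4108} = \frac{1}{\frac{11234}{1403} - 4108} = \frac{1}{- \frac{5752290}{1403}} = - \frac{1403}{5752290}$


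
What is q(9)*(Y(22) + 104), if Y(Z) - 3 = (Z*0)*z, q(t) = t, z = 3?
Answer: 963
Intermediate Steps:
Y(Z) = 3 (Y(Z) = 3 + (Z*0)*3 = 3 + 0*3 = 3 + 0 = 3)
q(9)*(Y(22) + 104) = 9*(3 + 104) = 9*107 = 963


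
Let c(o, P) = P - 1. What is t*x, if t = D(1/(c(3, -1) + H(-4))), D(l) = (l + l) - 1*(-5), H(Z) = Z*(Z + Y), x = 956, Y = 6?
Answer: 22944/5 ≈ 4588.8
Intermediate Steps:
c(o, P) = -1 + P
H(Z) = Z*(6 + Z) (H(Z) = Z*(Z + 6) = Z*(6 + Z))
D(l) = 5 + 2*l (D(l) = 2*l + 5 = 5 + 2*l)
t = 24/5 (t = 5 + 2/((-1 - 1) - 4*(6 - 4)) = 5 + 2/(-2 - 4*2) = 5 + 2/(-2 - 8) = 5 + 2/(-10) = 5 + 2*(-⅒) = 5 - ⅕ = 24/5 ≈ 4.8000)
t*x = (24/5)*956 = 22944/5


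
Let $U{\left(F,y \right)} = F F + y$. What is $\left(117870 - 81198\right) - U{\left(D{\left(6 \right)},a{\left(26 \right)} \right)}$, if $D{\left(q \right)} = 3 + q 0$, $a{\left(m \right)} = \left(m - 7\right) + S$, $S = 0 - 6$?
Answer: $36650$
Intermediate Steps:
$S = -6$ ($S = 0 - 6 = -6$)
$a{\left(m \right)} = -13 + m$ ($a{\left(m \right)} = \left(m - 7\right) - 6 = \left(-7 + m\right) - 6 = -13 + m$)
$D{\left(q \right)} = 3$ ($D{\left(q \right)} = 3 + 0 = 3$)
$U{\left(F,y \right)} = y + F^{2}$ ($U{\left(F,y \right)} = F^{2} + y = y + F^{2}$)
$\left(117870 - 81198\right) - U{\left(D{\left(6 \right)},a{\left(26 \right)} \right)} = \left(117870 - 81198\right) - \left(\left(-13 + 26\right) + 3^{2}\right) = 36672 - \left(13 + 9\right) = 36672 - 22 = 36650$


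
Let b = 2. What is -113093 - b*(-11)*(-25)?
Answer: -113643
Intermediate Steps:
-113093 - b*(-11)*(-25) = -113093 - 2*(-11)*(-25) = -113093 - (-22)*(-25) = -113093 - 1*550 = -113093 - 550 = -113643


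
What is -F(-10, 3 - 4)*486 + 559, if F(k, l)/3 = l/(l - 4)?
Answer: 1337/5 ≈ 267.40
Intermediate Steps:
F(k, l) = 3*l/(-4 + l) (F(k, l) = 3*(l/(l - 4)) = 3*(l/(-4 + l)) = 3*l/(-4 + l))
-F(-10, 3 - 4)*486 + 559 = -3*(3 - 4)/(-4 + (3 - 4))*486 + 559 = -3*(-1)/(-4 - 1)*486 + 559 = -3*(-1)/(-5)*486 + 559 = -3*(-1)*(-1)/5*486 + 559 = -1*⅗*486 + 559 = -⅗*486 + 559 = -1458/5 + 559 = 1337/5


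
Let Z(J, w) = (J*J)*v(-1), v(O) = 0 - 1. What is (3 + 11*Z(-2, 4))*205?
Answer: -8405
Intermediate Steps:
v(O) = -1
Z(J, w) = -J**2 (Z(J, w) = (J*J)*(-1) = J**2*(-1) = -J**2)
(3 + 11*Z(-2, 4))*205 = (3 + 11*(-1*(-2)**2))*205 = (3 + 11*(-1*4))*205 = (3 + 11*(-4))*205 = (3 - 44)*205 = -41*205 = -8405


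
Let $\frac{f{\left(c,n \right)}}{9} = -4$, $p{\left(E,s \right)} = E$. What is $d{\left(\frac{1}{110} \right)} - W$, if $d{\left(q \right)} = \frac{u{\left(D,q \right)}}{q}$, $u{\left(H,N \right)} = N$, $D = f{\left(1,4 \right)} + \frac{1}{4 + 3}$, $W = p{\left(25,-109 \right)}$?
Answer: $-24$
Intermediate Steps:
$f{\left(c,n \right)} = -36$ ($f{\left(c,n \right)} = 9 \left(-4\right) = -36$)
$W = 25$
$D = - \frac{251}{7}$ ($D = -36 + \frac{1}{4 + 3} = -36 + \frac{1}{7} = - \frac{251}{7} \approx -35.857$)
$d{\left(q \right)} = 1$ ($d{\left(q \right)} = \frac{q}{q} = 1$)
$d{\left(\frac{1}{110} \right)} - W = 1 - 25 = -24$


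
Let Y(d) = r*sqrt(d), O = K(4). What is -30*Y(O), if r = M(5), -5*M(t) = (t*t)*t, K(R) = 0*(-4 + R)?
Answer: 0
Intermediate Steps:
K(R) = 0
O = 0
M(t) = -t**3/5 (M(t) = -t*t*t/5 = -t**2*t/5 = -t**3/5)
r = -25 (r = -1/5*5**3 = -1/5*125 = -25)
Y(d) = -25*sqrt(d)
-30*Y(O) = -(-750)*sqrt(0) = -(-750)*0 = -30*0 = 0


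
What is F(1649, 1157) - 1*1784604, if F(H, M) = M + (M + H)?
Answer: -1780641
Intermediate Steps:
F(H, M) = H + 2*M (F(H, M) = M + (H + M) = H + 2*M)
F(1649, 1157) - 1*1784604 = (1649 + 2*1157) - 1*1784604 = (1649 + 2314) - 1784604 = 3963 - 1784604 = -1780641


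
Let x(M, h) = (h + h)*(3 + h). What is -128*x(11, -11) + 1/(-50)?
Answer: -1126401/50 ≈ -22528.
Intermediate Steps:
x(M, h) = 2*h*(3 + h) (x(M, h) = (2*h)*(3 + h) = 2*h*(3 + h))
-128*x(11, -11) + 1/(-50) = -256*(-11)*(3 - 11) + 1/(-50) = -256*(-11)*(-8) - 1/50 = -128*176 - 1/50 = -22528 - 1/50 = -1126401/50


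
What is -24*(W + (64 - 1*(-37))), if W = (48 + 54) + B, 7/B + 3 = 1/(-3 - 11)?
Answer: -207144/43 ≈ -4817.3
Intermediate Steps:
B = -98/43 (B = 7/(-3 + 1/(-3 - 11)) = 7/(-3 + 1/(-14)) = 7/(-3 - 1/14) = 7/(-43/14) = 7*(-14/43) = -98/43 ≈ -2.2791)
W = 4288/43 (W = (48 + 54) - 98/43 = 102 - 98/43 = 4288/43 ≈ 99.721)
-24*(W + (64 - 1*(-37))) = -24*(4288/43 + (64 - 1*(-37))) = -24*(4288/43 + (64 + 37)) = -24*(4288/43 + 101) = -24*8631/43 = -207144/43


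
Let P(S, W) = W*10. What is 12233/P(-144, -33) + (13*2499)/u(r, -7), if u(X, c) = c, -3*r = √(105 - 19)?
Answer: -1543763/330 ≈ -4678.1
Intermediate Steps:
r = -√86/3 (r = -√(105 - 19)/3 = -√86/3 ≈ -3.0912)
P(S, W) = 10*W
12233/P(-144, -33) + (13*2499)/u(r, -7) = 12233/((10*(-33))) + (13*2499)/(-7) = 12233/(-330) + 32487*(-⅐) = 12233*(-1/330) - 4641 = -12233/330 - 4641 = -1543763/330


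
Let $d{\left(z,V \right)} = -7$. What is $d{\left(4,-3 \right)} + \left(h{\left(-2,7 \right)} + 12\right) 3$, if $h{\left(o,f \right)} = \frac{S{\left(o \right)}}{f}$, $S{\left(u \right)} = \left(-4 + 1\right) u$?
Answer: $\frac{221}{7} \approx 31.571$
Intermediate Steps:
$S{\left(u \right)} = - 3 u$
$h{\left(o,f \right)} = - \frac{3 o}{f}$ ($h{\left(o,f \right)} = \frac{\left(-3\right) o}{f} = - \frac{3 o}{f}$)
$d{\left(4,-3 \right)} + \left(h{\left(-2,7 \right)} + 12\right) 3 = -7 + \left(\left(-3\right) \left(-2\right) \frac{1}{7} + 12\right) 3 = -7 + \left(\frac{6}{7} + 12\right) 3 = -7 + \frac{90}{7} \cdot 3 = -7 + \frac{270}{7} = \frac{221}{7}$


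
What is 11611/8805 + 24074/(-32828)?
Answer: 84597169/144525270 ≈ 0.58535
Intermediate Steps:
11611/8805 + 24074/(-32828) = 11611*(1/8805) + 24074*(-1/32828) = 11611/8805 - 12037/16414 = 84597169/144525270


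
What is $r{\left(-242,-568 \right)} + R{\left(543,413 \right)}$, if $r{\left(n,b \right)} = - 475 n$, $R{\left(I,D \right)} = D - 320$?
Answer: $115043$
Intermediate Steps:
$R{\left(I,D \right)} = -320 + D$
$r{\left(-242,-568 \right)} + R{\left(543,413 \right)} = \left(-475\right) \left(-242\right) + \left(-320 + 413\right) = 114950 + 93 = 115043$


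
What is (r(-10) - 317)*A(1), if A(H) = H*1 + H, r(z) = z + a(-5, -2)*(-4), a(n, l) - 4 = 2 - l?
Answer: -718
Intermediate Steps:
a(n, l) = 6 - l (a(n, l) = 4 + (2 - l) = 6 - l)
r(z) = -32 + z (r(z) = z + (6 - 1*(-2))*(-4) = z + (6 + 2)*(-4) = z + 8*(-4) = z - 32 = -32 + z)
A(H) = 2*H (A(H) = H + H = 2*H)
(r(-10) - 317)*A(1) = ((-32 - 10) - 317)*(2*1) = (-42 - 317)*2 = -359*2 = -718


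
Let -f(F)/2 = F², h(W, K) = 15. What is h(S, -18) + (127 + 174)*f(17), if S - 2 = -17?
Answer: -173963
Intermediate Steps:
S = -15 (S = 2 - 17 = -15)
f(F) = -2*F²
h(S, -18) + (127 + 174)*f(17) = 15 + (127 + 174)*(-2*17²) = 15 + 301*(-2*289) = 15 + 301*(-578) = 15 - 173978 = -173963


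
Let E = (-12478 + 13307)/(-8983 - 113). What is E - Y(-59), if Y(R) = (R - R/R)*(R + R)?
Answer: -64400509/9096 ≈ -7080.1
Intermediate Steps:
Y(R) = 2*R*(-1 + R) (Y(R) = (R - 1*1)*(2*R) = (R - 1)*(2*R) = (-1 + R)*(2*R) = 2*R*(-1 + R))
E = -829/9096 (E = 829/(-9096) = 829*(-1/9096) = -829/9096 ≈ -0.091139)
E - Y(-59) = -829/9096 - 2*(-59)*(-1 - 59) = -829/9096 - 2*(-59)*(-60) = -829/9096 - 1*7080 = -829/9096 - 7080 = -64400509/9096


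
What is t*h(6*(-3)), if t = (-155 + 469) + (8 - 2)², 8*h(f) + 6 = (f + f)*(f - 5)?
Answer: 71925/2 ≈ 35963.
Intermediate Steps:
h(f) = -¾ + f*(-5 + f)/4 (h(f) = -¾ + ((f + f)*(f - 5))/8 = -¾ + ((2*f)*(-5 + f))/8 = -¾ + (2*f*(-5 + f))/8 = -¾ + f*(-5 + f)/4)
t = 350 (t = 314 + 6² = 314 + 36 = 350)
t*h(6*(-3)) = 350*(-¾ - 15*(-3)/2 + (6*(-3))²/4) = 350*(-¾ - 5/4*(-18) + (¼)*(-18)²) = 350*(-¾ + 45/2 + (¼)*324) = 350*(-¾ + 45/2 + 81) = 350*(411/4) = 71925/2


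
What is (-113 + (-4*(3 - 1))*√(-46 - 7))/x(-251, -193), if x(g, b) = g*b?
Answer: -113/48443 - 8*I*√53/48443 ≈ -0.0023326 - 0.0012023*I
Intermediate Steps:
x(g, b) = b*g
(-113 + (-4*(3 - 1))*√(-46 - 7))/x(-251, -193) = (-113 + (-4*(3 - 1))*√(-46 - 7))/((-193*(-251))) = (-113 + (-4*2)*√(-53))/48443 = (-113 - 8*I*√53)*(1/48443) = -113/48443 - 8*I*√53/48443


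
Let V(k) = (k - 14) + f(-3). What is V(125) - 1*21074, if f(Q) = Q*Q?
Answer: -20954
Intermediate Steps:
f(Q) = Q**2
V(k) = -5 + k (V(k) = (k - 14) + (-3)**2 = (-14 + k) + 9 = -5 + k)
V(125) - 1*21074 = (-5 + 125) - 1*21074 = 120 - 21074 = -20954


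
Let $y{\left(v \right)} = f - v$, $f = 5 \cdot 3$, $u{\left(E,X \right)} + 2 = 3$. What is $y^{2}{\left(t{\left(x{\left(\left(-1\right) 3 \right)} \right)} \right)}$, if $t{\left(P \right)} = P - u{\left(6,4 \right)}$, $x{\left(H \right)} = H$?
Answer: $361$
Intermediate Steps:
$u{\left(E,X \right)} = 1$ ($u{\left(E,X \right)} = -2 + 3 = 1$)
$f = 15$
$t{\left(P \right)} = -1 + P$ ($t{\left(P \right)} = P - 1 = -1 + P$)
$y{\left(v \right)} = 15 - v$
$y^{2}{\left(t{\left(x{\left(\left(-1\right) 3 \right)} \right)} \right)} = \left(15 - \left(-1 - 3\right)\right)^{2} = \left(15 - -4\right)^{2} = \left(15 + 4\right)^{2} = 19^{2} = 361$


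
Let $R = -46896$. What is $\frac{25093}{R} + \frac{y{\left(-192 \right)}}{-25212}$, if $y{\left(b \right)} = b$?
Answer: $- \frac{51970057}{98528496} \approx -0.52746$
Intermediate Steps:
$\frac{25093}{R} + \frac{y{\left(-192 \right)}}{-25212} = \frac{25093}{-46896} - \frac{192}{-25212} = 25093 \left(- \frac{1}{46896}\right) - - \frac{16}{2101} = - \frac{25093}{46896} + \frac{16}{2101} = - \frac{51970057}{98528496}$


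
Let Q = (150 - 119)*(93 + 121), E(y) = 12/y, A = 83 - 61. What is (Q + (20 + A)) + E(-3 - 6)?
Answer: 20024/3 ≈ 6674.7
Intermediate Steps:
A = 22
Q = 6634 (Q = 31*214 = 6634)
(Q + (20 + A)) + E(-3 - 6) = (6634 + (20 + 22)) + 12/(-3 - 6) = (6634 + 42) + 12/(-9) = 6676 + 12*(-1/9) = 6676 - 4/3 = 20024/3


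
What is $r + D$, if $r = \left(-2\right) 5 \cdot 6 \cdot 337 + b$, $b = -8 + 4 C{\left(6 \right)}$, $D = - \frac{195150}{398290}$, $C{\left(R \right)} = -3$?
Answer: $- \frac{806158475}{39829} \approx -20241.0$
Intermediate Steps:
$D = - \frac{19515}{39829}$ ($D = \left(-195150\right) \frac{1}{398290} = - \frac{19515}{39829} \approx -0.48997$)
$b = -20$ ($b = -8 + 4 \left(-3\right) = -8 - 12 = -20$)
$r = -20240$ ($r = \left(-2\right) 5 \cdot 6 \cdot 337 - 20 = \left(-10\right) 6 \cdot 337 - 20 = \left(-60\right) 337 - 20 = -20220 - 20 = -20240$)
$r + D = -20240 - \frac{19515}{39829} = - \frac{806158475}{39829}$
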